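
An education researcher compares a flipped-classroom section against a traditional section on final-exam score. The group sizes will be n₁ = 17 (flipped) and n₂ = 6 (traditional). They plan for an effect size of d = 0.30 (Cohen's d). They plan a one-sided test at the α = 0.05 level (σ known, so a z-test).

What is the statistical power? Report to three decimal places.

Power ≈ 0.156

Noncentrality parameter: δ = d / √(1/n₁ + 1/n₂) = 0.30 / √(1/17 + 1/6) = 0.6318
One-sided α = 0.05 → critical value z_{0.05} = 1.645.
Power = P(Z > 1.645 − δ) = Φ(-1.013) = 0.1555.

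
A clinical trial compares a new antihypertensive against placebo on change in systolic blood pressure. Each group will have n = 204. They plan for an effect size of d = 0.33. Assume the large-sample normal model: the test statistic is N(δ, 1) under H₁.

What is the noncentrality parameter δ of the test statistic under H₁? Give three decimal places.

The noncentrality parameter scales effect size by the design's sample-size factor: δ = d·√(n/2) = 0.33 × √(204/2) = 3.3328

δ ≈ 3.333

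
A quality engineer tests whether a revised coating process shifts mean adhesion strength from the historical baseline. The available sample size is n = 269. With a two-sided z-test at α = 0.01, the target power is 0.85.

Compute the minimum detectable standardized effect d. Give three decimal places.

Need Φ(δ − 2.576) = 0.85, so δ = 2.576 + 1.036 = 3.612.
(Lower-tail contribution to power is negligible for δ > 0.)
δ = d·√n ⇒ d = δ/√n = 3.612/√269 = 0.2202.

d ≈ 0.220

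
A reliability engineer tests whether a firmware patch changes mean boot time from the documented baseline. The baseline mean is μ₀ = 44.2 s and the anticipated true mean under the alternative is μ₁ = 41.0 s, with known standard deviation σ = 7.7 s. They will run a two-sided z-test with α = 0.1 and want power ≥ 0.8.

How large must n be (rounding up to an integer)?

n = 36

Standardized effect: d = |μ₁ − μ₀| / σ = |41.0 − 44.2| / 7.7 = 0.4156
Set Φ(δ − 1.645) = 0.8; then δ − 1.645 = Φ⁻¹(0.8) = 0.842, giving δ = 2.486.
(The Φ(−δ − z_{α/2}) term is vanishingly small for δ > 0 and is dropped in the standard sample-size formula.)
δ = d·√n ⇒ n = (δ/d)² = (2.486 / 0.4156)² = 35.80.
Rounding up, n = 36.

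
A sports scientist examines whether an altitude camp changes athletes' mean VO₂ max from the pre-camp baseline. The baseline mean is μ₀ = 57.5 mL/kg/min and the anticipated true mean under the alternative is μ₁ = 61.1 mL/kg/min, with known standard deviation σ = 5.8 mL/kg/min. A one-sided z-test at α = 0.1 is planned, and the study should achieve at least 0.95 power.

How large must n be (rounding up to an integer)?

Standardized effect: d = |μ₁ − μ₀| / σ = |61.1 − 57.5| / 5.8 = 0.6207
For power 0.95 need Φ(δ − z_{0.1}) = 0.95, so δ = z_{0.1} + z_{0.05} = 1.282 + 1.645 = 2.926.
δ = d·√n ⇒ n = (δ/d)² = (2.926 / 0.6207)² = 22.23.
Rounding up, n = 23.

n = 23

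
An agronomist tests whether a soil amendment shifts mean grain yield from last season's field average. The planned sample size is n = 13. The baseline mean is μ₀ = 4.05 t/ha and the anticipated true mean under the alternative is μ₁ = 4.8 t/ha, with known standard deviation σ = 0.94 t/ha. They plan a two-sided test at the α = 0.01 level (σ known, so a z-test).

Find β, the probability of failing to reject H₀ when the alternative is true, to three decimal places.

β ≈ 0.382

Standardized effect: d = |μ₁ − μ₀| / σ = |4.8 − 4.05| / 0.94 = 0.7979
Noncentrality parameter: δ = d·√n = 0.7979 × √13 = 2.8768
Critical value for a two-sided test at α = 0.01: z_{α/2} = 2.576.
Power = Φ(δ − 2.576) + Φ(−δ − 2.576) = Φ(0.301) + Φ(-5.453) = 0.6183 + 0.0000 = 0.6183.
Type II error: β = 1 − power = 1 − 0.6183 = 0.3817.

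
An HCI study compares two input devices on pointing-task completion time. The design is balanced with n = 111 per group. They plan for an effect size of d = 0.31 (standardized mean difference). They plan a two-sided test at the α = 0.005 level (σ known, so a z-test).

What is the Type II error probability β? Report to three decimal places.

Noncentrality parameter: δ = d·√(n/2) = 0.31 × √(111/2) = 2.3094
Two-sided α = 0.005 → critical value z_{0.0025} = 2.807.
Power = Φ(δ − 2.807) + Φ(−δ − 2.807) = Φ(-0.498) + Φ(-5.116) = 0.3094 + 0.0000 = 0.3094.
Type II error: β = 1 − power = 1 − 0.3094 = 0.6906.

β ≈ 0.691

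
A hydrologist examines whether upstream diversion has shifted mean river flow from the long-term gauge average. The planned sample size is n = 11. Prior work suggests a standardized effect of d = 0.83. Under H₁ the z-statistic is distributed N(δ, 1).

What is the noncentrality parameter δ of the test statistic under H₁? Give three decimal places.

The noncentrality parameter scales effect size by the design's sample-size factor: δ = d·√n = 0.83 × √11 = 2.7528

δ ≈ 2.753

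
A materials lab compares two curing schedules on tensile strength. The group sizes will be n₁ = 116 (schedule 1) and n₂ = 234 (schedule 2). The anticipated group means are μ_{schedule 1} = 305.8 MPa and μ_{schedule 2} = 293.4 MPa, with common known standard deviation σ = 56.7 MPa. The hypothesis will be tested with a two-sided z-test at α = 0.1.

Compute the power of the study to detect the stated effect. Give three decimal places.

Standardized effect: d = |μ_{schedule 1} − μ_{schedule 2}| / σ = |305.8 − 293.4| / 56.7 = 0.2187
Noncentrality parameter: δ = d / √(1/n₁ + 1/n₂) = 0.2187 / √(1/116 + 1/234) = 1.9259
Critical value for a two-sided test at α = 0.1: z_{α/2} = 1.645.
Power = Φ(δ − 1.645) + Φ(−δ − 1.645) = Φ(0.281) + Φ(-3.571) = 0.6107 + 0.0002 = 0.6109.

Power ≈ 0.611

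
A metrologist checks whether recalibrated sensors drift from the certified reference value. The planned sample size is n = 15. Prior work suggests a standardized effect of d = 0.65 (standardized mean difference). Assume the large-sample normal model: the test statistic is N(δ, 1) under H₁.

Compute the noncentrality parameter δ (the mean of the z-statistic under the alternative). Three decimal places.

The noncentrality parameter scales effect size by the design's sample-size factor: δ = d·√n = 0.65 × √15 = 2.5174

δ ≈ 2.517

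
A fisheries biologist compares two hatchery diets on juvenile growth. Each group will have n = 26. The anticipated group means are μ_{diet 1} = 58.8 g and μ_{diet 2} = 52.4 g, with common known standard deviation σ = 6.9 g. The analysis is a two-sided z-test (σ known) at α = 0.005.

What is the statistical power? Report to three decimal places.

Power ≈ 0.704

Standardized effect: d = |μ_{diet 1} − μ_{diet 2}| / σ = |58.8 − 52.4| / 6.9 = 0.9275
Noncentrality parameter: δ = d·√(n/2) = 0.9275 × √(26/2) = 3.3443
Critical value for a two-sided test at α = 0.005: z_{α/2} = 2.807.
Power = Φ(δ − 2.807) + Φ(−δ − 2.807) = Φ(0.537) + Φ(-6.151) = 0.7045 + 0.0000 = 0.7045.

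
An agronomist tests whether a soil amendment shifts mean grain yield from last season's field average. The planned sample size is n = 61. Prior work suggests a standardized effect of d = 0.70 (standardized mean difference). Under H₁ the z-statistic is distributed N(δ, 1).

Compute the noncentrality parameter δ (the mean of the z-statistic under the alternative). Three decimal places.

δ ≈ 5.467

δ = d·√n = 0.70 × √61 = 5.4672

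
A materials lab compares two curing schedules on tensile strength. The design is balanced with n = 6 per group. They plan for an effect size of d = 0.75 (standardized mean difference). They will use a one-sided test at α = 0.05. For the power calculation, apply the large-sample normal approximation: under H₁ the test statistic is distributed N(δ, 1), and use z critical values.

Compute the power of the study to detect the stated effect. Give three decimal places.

Noncentrality parameter: δ = d·√(n/2) = 0.75 × √(6/2) = 1.2990
One-sided α = 0.05 → critical value z_{0.05} = 1.645.
Power = Φ(δ − 1.645) = Φ(-0.346) = 0.3647.

Power ≈ 0.365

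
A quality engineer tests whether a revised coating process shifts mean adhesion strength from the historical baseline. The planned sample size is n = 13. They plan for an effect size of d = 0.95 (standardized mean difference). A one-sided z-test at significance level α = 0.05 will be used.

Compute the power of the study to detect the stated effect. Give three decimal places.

Power ≈ 0.962

Noncentrality parameter: δ = d·√n = 0.95 × √13 = 3.4253
One-sided α = 0.05 → critical value z_{0.05} = 1.645.
Power = P(Z > 1.645 − δ) = Φ(1.780) = 0.9625.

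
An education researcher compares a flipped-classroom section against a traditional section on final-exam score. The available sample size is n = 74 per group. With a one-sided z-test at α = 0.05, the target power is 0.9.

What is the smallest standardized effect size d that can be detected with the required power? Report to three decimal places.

Need Φ(δ − 1.645) = 0.9, so δ = 1.645 + 1.282 = 2.926.
δ = d·√(n/2) ⇒ d = δ/√(n/2) = 2.926/√(74/2) = 0.4811.

d ≈ 0.481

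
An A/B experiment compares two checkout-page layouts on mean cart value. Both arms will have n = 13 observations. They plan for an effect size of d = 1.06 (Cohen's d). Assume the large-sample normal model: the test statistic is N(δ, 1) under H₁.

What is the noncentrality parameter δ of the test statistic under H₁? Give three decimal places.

The noncentrality parameter scales effect size by the design's sample-size factor: δ = d·√(n/2) = 1.06 × √(13/2) = 2.7025

δ ≈ 2.702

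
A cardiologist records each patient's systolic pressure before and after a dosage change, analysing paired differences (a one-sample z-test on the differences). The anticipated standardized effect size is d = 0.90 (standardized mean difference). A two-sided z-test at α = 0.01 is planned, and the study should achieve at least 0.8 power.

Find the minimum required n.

Set Φ(δ − 2.576) = 0.8; then δ − 2.576 = Φ⁻¹(0.8) = 0.842, giving δ = 3.417.
(For δ > 0 the lower-tail rejection region contributes negligibly to power, so the one-term inversion is standard.)
δ = d·√n ⇒ n = (δ/d)² = (3.417 / 0.90)² = 14.42.
Round up to the next whole unit.

n = 15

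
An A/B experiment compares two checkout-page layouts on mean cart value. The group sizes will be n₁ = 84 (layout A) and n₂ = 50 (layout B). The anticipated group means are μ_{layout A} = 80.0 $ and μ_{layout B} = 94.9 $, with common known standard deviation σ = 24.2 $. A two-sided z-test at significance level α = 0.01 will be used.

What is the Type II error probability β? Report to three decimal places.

β ≈ 0.192

Standardized effect: d = |μ_{layout A} − μ_{layout B}| / σ = |80.0 − 94.9| / 24.2 = 0.6157
Noncentrality parameter: δ = d / √(1/n₁ + 1/n₂) = 0.6157 / √(1/84 + 1/50) = 3.4470
Critical value for a two-sided test at α = 0.01: z_{α/2} = 2.576.
Power = Φ(δ − 2.576) + Φ(−δ − 2.576) = Φ(0.871) + Φ(-6.023) = 0.8082 + 0.0000 = 0.8082.
Type II error: β = 1 − power = 1 − 0.8082 = 0.1918.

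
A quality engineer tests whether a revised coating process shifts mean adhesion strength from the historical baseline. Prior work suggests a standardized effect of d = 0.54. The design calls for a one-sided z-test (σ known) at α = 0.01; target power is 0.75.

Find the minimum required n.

n = 31

Set Φ(δ − 2.326) = 0.75; then δ − 2.326 = Φ⁻¹(0.75) = 0.674, giving δ = 3.001.
δ = d·√n ⇒ n = (δ/d)² = (3.001 / 0.54)² = 30.88.
Rounding up, n = 31.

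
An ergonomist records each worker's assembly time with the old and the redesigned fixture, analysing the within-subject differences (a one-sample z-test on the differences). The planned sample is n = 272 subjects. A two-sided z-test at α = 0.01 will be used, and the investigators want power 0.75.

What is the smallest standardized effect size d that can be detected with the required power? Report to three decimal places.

Need Φ(δ − 2.576) = 0.75, so δ = 2.576 + 0.674 = 3.250.
(Lower-tail contribution to power is negligible for δ > 0.)
δ = d·√n ⇒ d = δ/√n = 3.250/√272 = 0.1971.

d ≈ 0.197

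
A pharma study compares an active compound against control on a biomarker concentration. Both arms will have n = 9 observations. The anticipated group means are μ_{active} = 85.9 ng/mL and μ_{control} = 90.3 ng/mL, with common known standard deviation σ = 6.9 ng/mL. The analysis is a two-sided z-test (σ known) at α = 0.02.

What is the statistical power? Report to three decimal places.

Power ≈ 0.165

Standardized effect: d = |μ_{active} − μ_{control}| / σ = |85.9 − 90.3| / 6.9 = 0.6377
Noncentrality parameter: λ = d·√(n/2) = 0.6377 × √(9/2) = 1.3527
Critical value for a two-sided test at α = 0.02: z_{α/2} = 2.326.
Power = Φ(λ − 2.326) + Φ(−λ − 2.326) = Φ(-0.974) + Φ(-3.679) = 0.1651 + 0.0001 = 0.1652.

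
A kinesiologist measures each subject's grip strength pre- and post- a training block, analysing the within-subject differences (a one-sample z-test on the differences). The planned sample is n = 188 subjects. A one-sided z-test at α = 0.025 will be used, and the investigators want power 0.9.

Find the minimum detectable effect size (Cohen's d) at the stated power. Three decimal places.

Need Φ(δ − 1.960) = 0.9, so δ = 1.960 + 1.282 = 3.242.
δ = d·√n ⇒ d = δ/√n = 3.242/√188 = 0.2364.

d ≈ 0.236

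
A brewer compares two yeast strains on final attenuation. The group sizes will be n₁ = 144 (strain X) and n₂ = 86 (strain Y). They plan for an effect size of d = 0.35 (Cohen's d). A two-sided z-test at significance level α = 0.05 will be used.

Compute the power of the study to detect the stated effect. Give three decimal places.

Power ≈ 0.728

Noncentrality parameter: δ = d / √(1/n₁ + 1/n₂) = 0.35 / √(1/144 + 1/86) = 2.5682
Critical value for a two-sided test at α = 0.05: z_{α/2} = 1.960.
Power = Φ(δ − 1.960) + Φ(−δ − 1.960) = Φ(0.608) + Φ(-4.528) = 0.7285 + 0.0000 = 0.7285.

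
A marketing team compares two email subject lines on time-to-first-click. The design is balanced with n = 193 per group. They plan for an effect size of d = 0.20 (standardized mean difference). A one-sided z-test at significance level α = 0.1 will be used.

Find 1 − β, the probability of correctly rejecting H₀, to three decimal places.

Power ≈ 0.753

Noncentrality parameter: δ = d·√(n/2) = 0.20 × √(193/2) = 1.9647
Critical value for a one-sided test at α = 0.1: z_α = 1.282.
Power = P(Z > 1.282 − δ) = Φ(0.683) = 0.7527.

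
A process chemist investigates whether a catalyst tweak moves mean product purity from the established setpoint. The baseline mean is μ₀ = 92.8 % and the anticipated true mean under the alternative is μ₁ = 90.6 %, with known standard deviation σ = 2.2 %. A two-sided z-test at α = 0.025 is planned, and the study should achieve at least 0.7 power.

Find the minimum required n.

n = 8

Standardized effect: d = |μ₁ − μ₀| / σ = |90.6 − 92.8| / 2.2 = 1.0000
For power 0.7 need Φ(δ − z_{0.0125}) = 0.7, so δ = z_{0.0125} + z_{0.30} = 2.241 + 0.524 = 2.766.
(For δ > 0 the lower-tail rejection region contributes negligibly to power, so the one-term inversion is standard.)
δ = d·√n ⇒ n = (δ/d)² = (2.766 / 1.0000)² = 7.65.
Round up to the next whole unit.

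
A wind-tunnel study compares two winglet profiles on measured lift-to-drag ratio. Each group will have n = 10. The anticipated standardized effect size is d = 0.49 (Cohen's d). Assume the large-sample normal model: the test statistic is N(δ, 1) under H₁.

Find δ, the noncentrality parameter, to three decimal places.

δ = d·√(n/2) = 0.49 × √(10/2) = 1.0957

δ ≈ 1.096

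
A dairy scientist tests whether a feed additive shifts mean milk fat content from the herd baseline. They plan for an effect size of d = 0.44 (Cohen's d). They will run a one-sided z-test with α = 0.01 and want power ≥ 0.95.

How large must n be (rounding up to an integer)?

Set Φ(δ − 2.326) = 0.95; then δ − 2.326 = Φ⁻¹(0.95) = 1.645, giving δ = 3.971.
δ = d·√n ⇒ n = (δ/d)² = (3.971 / 0.44)² = 81.46.
Round up to the next whole unit.

n = 82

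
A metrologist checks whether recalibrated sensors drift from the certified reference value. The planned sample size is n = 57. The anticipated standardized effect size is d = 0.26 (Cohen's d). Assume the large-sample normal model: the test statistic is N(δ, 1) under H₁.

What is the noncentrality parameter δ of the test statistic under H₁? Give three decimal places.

δ ≈ 1.963

The noncentrality parameter scales effect size by the design's sample-size factor: δ = d·√n = 0.26 × √57 = 1.9630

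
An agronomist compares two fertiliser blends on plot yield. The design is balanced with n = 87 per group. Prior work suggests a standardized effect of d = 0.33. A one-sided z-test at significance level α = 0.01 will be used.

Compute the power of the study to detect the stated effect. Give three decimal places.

Power ≈ 0.440

Noncentrality parameter: δ = d·√(n/2) = 0.33 × √(87/2) = 2.1765
One-sided α = 0.01 → critical value z_{0.01} = 2.326.
Power = P(Z > 2.326 − δ) = Φ(-0.150) = 0.4404.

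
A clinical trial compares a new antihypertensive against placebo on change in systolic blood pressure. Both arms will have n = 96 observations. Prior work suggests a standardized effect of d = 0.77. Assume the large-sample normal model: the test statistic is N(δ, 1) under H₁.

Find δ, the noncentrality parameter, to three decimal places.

δ = d·√(n/2) = 0.77 × √(96/2) = 5.3347

δ ≈ 5.335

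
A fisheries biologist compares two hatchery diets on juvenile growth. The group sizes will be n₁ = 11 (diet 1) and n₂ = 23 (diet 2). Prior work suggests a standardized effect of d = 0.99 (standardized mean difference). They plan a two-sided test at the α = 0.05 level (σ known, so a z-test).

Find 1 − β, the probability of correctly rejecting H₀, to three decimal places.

Power ≈ 0.771

Noncentrality parameter: δ = d / √(1/n₁ + 1/n₂) = 0.99 / √(1/11 + 1/23) = 2.7006
Two-sided α = 0.05 → critical value z_{0.025} = 1.960.
Power = Φ(δ − 1.960) + Φ(−δ − 1.960) = Φ(0.741) + Φ(-4.661) = 0.7705 + 0.0000 = 0.7705.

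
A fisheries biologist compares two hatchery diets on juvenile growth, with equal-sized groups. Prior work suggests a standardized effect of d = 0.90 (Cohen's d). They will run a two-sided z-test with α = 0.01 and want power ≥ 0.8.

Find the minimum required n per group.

Set Φ(δ − 2.576) = 0.8; then δ − 2.576 = Φ⁻¹(0.8) = 0.842, giving δ = 3.417.
(For δ > 0 the lower-tail rejection region contributes negligibly to power, so the one-term inversion is standard.)
δ = d·√(n/2) ⇒ n = 2(δ/d)² = 2 × (3.417 / 0.90)² = 28.84.
Rounding up, n = 29 per group.

n = 29 per group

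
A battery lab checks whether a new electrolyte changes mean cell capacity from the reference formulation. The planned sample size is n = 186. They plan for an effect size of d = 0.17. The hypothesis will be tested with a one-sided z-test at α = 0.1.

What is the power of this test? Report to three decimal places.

Power ≈ 0.850

Noncentrality parameter: δ = d·√n = 0.17 × √186 = 2.3185
One-sided α = 0.1 → critical value z_{0.1} = 1.282.
Power = Φ(δ − 1.282) = Φ(1.037) = 0.8501.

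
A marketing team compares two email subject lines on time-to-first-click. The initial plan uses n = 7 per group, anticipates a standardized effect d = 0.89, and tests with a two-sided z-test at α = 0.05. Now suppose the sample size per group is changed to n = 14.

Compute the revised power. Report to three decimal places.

With n = 14 per group: δ = d·√(n/2) = 0.89 × √(14/2) = 2.3547. Critical value z_{0.025} = 1.960.
Revised power = Φ(δ − 1.960) + Φ(−δ − 1.960) = Φ(0.395) + Φ(-4.315) = 0.6535 + 0.0000 = 0.6535.

Power ≈ 0.653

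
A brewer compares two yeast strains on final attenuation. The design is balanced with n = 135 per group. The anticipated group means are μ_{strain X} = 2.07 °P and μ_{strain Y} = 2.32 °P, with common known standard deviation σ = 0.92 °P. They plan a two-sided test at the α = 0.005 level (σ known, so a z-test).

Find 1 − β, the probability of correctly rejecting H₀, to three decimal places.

Standardized effect: d = |μ_{strain X} − μ_{strain Y}| / σ = |2.07 − 2.32| / 0.92 = 0.2717
Noncentrality parameter: δ = d·√(n/2) = 0.2717 × √(135/2) = 2.2326
Two-sided α = 0.005 → critical value z_{0.0025} = 2.807.
Power = Φ(δ − 2.807) + Φ(−δ − 2.807) = Φ(-0.574) + Φ(-5.040) = 0.2828 + 0.0000 = 0.2828.

Power ≈ 0.283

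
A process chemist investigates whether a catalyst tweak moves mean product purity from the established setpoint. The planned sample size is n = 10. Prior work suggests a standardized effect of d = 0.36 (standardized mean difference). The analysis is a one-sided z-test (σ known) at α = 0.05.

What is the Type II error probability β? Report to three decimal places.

β ≈ 0.694

Noncentrality parameter: δ = d·√n = 0.36 × √10 = 1.1384
One-sided α = 0.05 → critical value z_{0.05} = 1.645.
Power = P(Z > 1.645 − δ) = Φ(-0.506) = 0.3063.
Type II error: β = 1 − power = 1 − 0.3063 = 0.6937.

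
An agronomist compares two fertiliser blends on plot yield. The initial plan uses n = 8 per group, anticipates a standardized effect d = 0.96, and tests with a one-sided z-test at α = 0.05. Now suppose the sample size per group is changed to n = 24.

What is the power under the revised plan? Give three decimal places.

With n = 24 per group: δ = d·√(n/2) = 0.96 × √(24/2) = 3.3255. Critical value z_{0.05} = 1.645.
Revised power = P(Z > 1.645 − δ) = Φ(1.681) = 0.9536.

Power ≈ 0.954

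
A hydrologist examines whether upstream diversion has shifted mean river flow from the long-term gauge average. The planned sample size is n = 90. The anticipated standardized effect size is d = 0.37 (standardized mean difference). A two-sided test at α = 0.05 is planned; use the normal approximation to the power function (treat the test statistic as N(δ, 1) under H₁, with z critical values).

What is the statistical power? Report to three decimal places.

Noncentrality parameter: δ = d·√n = 0.37 × √90 = 3.5101
Two-sided α = 0.05 → critical value z_{0.025} = 1.960.
Power = Φ(δ − 1.960) + Φ(−δ − 1.960) = Φ(1.550) + Φ(-5.470) = 0.9394 + 0.0000 = 0.9394.

Power ≈ 0.939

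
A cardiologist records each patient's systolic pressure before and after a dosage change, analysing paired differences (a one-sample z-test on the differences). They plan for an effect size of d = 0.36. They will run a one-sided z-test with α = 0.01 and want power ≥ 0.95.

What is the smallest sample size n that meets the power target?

n = 122

For power 0.95 need Φ(δ − z_{0.01}) = 0.95, so δ = z_{0.01} + z_{0.05} = 2.326 + 1.645 = 3.971.
δ = d·√n ⇒ n = (δ/d)² = (3.971 / 0.36)² = 121.69.
Round up to the next whole unit.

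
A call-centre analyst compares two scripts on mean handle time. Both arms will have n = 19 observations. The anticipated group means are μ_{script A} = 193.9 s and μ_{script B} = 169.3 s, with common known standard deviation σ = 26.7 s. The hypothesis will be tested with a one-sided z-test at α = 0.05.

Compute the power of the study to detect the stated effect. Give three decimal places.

Standardized effect: d = |μ_{script A} − μ_{script B}| / σ = |193.9 − 169.3| / 26.7 = 0.9213
Noncentrality parameter: δ = d·√(n/2) = 0.9213 × √(19/2) = 2.8398
Critical value for a one-sided test at α = 0.05: z_α = 1.645.
Power = P(Z > 1.645 − δ) = Φ(1.195) = 0.8839.

Power ≈ 0.884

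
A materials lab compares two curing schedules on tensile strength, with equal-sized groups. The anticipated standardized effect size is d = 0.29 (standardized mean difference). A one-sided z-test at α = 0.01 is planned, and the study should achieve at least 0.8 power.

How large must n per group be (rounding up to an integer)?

Set Φ(δ − 2.326) = 0.8; then δ − 2.326 = Φ⁻¹(0.8) = 0.842, giving δ = 3.168.
δ = d·√(n/2) ⇒ n = 2(δ/d)² = 2 × (3.168 / 0.29)² = 238.67.
Round up to the next whole unit.

n = 239 per group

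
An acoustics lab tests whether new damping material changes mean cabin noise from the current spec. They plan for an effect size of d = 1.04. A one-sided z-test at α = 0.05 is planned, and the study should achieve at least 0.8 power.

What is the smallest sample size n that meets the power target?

For power 0.8 need Φ(δ − z_{0.05}) = 0.8, so δ = z_{0.05} + z_{0.20} = 1.645 + 0.842 = 2.486.
δ = d·√n ⇒ n = (δ/d)² = (2.486 / 1.04)² = 5.72.
Rounding up, n = 6.

n = 6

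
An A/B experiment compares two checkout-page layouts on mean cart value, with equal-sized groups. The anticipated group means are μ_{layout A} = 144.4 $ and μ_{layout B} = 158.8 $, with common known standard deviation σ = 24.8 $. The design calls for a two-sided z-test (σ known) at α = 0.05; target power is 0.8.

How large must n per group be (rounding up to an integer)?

Standardized effect: d = |μ_{layout A} − μ_{layout B}| / σ = |144.4 − 158.8| / 24.8 = 0.5806
Set Φ(δ − 1.960) = 0.8; then δ − 1.960 = Φ⁻¹(0.8) = 0.842, giving δ = 2.802.
(The Φ(−δ − z_{α/2}) term is vanishingly small for δ > 0 and is dropped in the standard sample-size formula.)
δ = d·√(n/2) ⇒ n = 2(δ/d)² = 2 × (2.802 / 0.5806)² = 46.56.
Round up to the next whole unit.

n = 47 per group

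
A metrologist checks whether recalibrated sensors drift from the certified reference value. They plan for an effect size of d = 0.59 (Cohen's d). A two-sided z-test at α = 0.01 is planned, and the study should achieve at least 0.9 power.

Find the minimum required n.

For power 0.9 need Φ(δ − z_{0.005}) = 0.9, so δ = z_{0.005} + z_{0.10} = 2.576 + 1.282 = 3.857.
(Ignoring the negligible lower-tail rejection probability gives the usual closed-form inversion.)
δ = d·√n ⇒ n = (δ/d)² = (3.857 / 0.59)² = 42.74.
Rounding up, n = 43.

n = 43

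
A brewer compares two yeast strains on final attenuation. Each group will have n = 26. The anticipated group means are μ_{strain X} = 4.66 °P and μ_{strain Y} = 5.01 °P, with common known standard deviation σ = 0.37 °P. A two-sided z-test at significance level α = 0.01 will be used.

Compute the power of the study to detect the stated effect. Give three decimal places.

Power ≈ 0.798

Standardized effect: d = |μ_{strain X} − μ_{strain Y}| / σ = |4.66 − 5.01| / 0.37 = 0.9459
Noncentrality parameter: δ = d·√(n/2) = 0.9459 × √(26/2) = 3.4107
Critical value for a two-sided test at α = 0.01: z_{α/2} = 2.576.
Power = Φ(δ − 2.576) + Φ(−δ − 2.576) = Φ(0.835) + Φ(-5.986) = 0.7981 + 0.0000 = 0.7981.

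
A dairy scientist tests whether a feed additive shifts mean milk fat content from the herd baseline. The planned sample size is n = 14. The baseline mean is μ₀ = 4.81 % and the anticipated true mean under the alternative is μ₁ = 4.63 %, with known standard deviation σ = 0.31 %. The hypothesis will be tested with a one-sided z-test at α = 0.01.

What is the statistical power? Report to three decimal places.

Standardized effect: d = |μ₁ − μ₀| / σ = |4.63 − 4.81| / 0.31 = 0.5806
Noncentrality parameter: δ = d·√n = 0.5806 × √14 = 2.1726
One-sided α = 0.01 → critical value z_{0.01} = 2.326.
Power = Φ(δ − 2.326) = Φ(-0.154) = 0.4389.

Power ≈ 0.439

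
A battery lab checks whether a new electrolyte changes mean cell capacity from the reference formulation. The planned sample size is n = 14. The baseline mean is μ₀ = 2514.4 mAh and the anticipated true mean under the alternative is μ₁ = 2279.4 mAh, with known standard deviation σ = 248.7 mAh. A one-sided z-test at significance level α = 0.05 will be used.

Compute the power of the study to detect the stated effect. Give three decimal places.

Standardized effect: d = |μ₁ − μ₀| / σ = |2279.4 − 2514.4| / 248.7 = 0.9449
Noncentrality parameter: δ = d·√n = 0.9449 × √14 = 3.5355
Critical value for a one-sided test at α = 0.05: z_α = 1.645.
Power = Φ(δ − 1.645) = Φ(1.891) = 0.9707.

Power ≈ 0.971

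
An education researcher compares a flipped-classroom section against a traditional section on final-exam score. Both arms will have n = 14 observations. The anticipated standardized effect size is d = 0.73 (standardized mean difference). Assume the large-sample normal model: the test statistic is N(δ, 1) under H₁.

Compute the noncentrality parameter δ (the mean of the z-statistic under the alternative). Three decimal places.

δ = d·√(n/2) = 0.73 × √(14/2) = 1.9314

δ ≈ 1.931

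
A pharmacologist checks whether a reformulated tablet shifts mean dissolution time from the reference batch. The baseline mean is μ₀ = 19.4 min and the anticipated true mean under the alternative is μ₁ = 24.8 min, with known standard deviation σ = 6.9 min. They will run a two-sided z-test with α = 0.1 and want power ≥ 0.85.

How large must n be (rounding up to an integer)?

Standardized effect: d = |μ₁ − μ₀| / σ = |24.8 − 19.4| / 6.9 = 0.7826
For power 0.85 need Φ(δ − z_{0.05}) = 0.85, so δ = z_{0.05} + z_{0.15} = 1.645 + 1.036 = 2.681.
(For δ > 0 the lower-tail rejection region contributes negligibly to power, so the one-term inversion is standard.)
δ = d·√n ⇒ n = (δ/d)² = (2.681 / 0.7826)² = 11.74.
Round up to the next whole unit.

n = 12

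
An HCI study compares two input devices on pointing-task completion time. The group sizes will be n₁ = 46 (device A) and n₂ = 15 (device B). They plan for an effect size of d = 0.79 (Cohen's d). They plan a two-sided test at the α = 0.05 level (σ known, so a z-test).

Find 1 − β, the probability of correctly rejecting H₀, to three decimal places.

Power ≈ 0.757

Noncentrality parameter: δ = d / √(1/n₁ + 1/n₂) = 0.79 / √(1/46 + 1/15) = 2.6570
Critical value for a two-sided test at α = 0.05: z_{α/2} = 1.960.
Power = Φ(δ − 1.960) + Φ(−δ − 1.960) = Φ(0.697) + Φ(-4.617) = 0.7571 + 0.0000 = 0.7571.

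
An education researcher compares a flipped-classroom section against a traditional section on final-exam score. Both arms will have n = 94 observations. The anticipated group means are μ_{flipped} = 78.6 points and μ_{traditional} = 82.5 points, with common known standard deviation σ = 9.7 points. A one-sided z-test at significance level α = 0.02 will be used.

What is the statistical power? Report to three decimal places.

Standardized effect: d = |μ_{flipped} − μ_{traditional}| / σ = |78.6 − 82.5| / 9.7 = 0.4021
Noncentrality parameter: δ = d·√(n/2) = 0.4021 × √(94/2) = 2.7564
One-sided α = 0.02 → critical value z_{0.02} = 2.054.
Power = Φ(δ − 2.054) = Φ(0.703) = 0.7589.

Power ≈ 0.759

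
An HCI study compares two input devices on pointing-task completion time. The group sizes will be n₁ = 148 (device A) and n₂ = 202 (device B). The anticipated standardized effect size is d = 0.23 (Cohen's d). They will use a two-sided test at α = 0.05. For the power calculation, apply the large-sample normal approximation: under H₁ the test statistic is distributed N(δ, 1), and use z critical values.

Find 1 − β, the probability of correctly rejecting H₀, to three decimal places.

Power ≈ 0.566

Noncentrality parameter: δ = d / √(1/n₁ + 1/n₂) = 0.23 / √(1/148 + 1/202) = 2.1257
Two-sided α = 0.05 → critical value z_{0.025} = 1.960.
Power = Φ(δ − 1.960) + Φ(−δ − 1.960) = Φ(0.166) + Φ(-4.086) = 0.5658 + 0.0000 = 0.5658.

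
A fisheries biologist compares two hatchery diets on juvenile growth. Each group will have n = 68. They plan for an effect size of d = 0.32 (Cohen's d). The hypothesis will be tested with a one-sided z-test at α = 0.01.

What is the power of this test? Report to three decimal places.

Noncentrality parameter: δ = d·√(n/2) = 0.32 × √(68/2) = 1.8659
One-sided α = 0.01 → critical value z_{0.01} = 2.326.
Power = P(Z > 2.326 − δ) = Φ(-0.460) = 0.3226.

Power ≈ 0.323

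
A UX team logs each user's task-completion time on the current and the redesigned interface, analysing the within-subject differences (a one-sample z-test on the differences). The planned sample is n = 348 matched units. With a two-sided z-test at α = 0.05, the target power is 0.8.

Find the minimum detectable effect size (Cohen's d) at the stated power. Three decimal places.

d ≈ 0.150

Required noncentrality: δ = z_{0.025} + z_{0.20} = 1.960 + 0.842 = 2.802.
(Lower-tail contribution to power is negligible for δ > 0.)
δ = d·√n ⇒ d = δ/√n = 2.802/√348 = 0.1502.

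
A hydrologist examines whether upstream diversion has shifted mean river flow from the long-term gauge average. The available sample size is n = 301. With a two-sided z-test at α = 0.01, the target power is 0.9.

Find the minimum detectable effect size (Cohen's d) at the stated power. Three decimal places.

Required noncentrality: δ = z_{0.005} + z_{0.10} = 2.576 + 1.282 = 3.857.
(The second rejection-region term Φ(−δ − z_{α/2}) is negligible and dropped.)
δ = d·√n ⇒ d = δ/√n = 3.857/√301 = 0.2223.

d ≈ 0.222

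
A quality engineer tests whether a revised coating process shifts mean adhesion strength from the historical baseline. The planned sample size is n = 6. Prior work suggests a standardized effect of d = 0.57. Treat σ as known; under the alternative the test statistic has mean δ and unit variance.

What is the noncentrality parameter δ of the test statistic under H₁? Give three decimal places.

δ = d·√n = 0.57 × √6 = 1.3962

δ ≈ 1.396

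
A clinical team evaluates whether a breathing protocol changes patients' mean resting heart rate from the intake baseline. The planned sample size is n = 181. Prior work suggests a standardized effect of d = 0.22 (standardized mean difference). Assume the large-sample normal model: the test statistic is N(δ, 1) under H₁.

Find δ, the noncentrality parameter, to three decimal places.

δ ≈ 2.960

δ = d·√n = 0.22 × √181 = 2.9598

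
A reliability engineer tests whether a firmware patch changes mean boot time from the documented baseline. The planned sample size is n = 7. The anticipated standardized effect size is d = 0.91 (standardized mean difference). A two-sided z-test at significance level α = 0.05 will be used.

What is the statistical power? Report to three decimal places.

Power ≈ 0.673

Noncentrality parameter: δ = d·√n = 0.91 × √7 = 2.4076
Critical value for a two-sided test at α = 0.05: z_{α/2} = 1.960.
Power = Φ(δ − 1.960) + Φ(−δ − 1.960) = Φ(0.448) + Φ(-4.368) = 0.6728 + 0.0000 = 0.6728.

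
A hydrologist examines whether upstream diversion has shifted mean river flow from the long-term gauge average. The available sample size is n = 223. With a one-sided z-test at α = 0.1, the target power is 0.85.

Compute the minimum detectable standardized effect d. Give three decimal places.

d ≈ 0.155

Required noncentrality: δ = z_{0.1} + z_{0.15} = 1.282 + 1.036 = 2.318.
δ = d·√n ⇒ d = δ/√n = 2.318/√223 = 0.1552.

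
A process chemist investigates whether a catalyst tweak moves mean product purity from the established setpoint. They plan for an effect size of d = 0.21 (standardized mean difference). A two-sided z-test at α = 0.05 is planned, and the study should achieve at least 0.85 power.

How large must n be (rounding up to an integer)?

n = 204

For power 0.85 need Φ(δ − z_{0.025}) = 0.85, so δ = z_{0.025} + z_{0.15} = 1.960 + 1.036 = 2.996.
(Ignoring the negligible lower-tail rejection probability gives the usual closed-form inversion.)
δ = d·√n ⇒ n = (δ/d)² = (2.996 / 0.21)² = 203.59.
Rounding up, n = 204.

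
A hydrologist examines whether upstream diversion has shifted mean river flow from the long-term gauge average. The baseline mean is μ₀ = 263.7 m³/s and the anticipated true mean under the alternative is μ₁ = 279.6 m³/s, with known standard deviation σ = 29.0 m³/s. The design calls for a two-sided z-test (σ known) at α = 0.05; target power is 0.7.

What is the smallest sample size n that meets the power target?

n = 21

Standardized effect: d = |μ₁ − μ₀| / σ = |279.6 − 263.7| / 29.0 = 0.5483
For power 0.7 need Φ(δ − z_{0.025}) = 0.7, so δ = z_{0.025} + z_{0.30} = 1.960 + 0.524 = 2.484.
(The Φ(−δ − z_{α/2}) term is vanishingly small for δ > 0 and is dropped in the standard sample-size formula.)
δ = d·√n ⇒ n = (δ/d)² = (2.484 / 0.5483)² = 20.53.
Rounding up, n = 21.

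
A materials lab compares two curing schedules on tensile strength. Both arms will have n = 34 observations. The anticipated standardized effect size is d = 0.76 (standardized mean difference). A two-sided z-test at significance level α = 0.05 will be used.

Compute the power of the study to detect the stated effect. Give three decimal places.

Noncentrality parameter: λ = d·√(n/2) = 0.76 × √(34/2) = 3.1336
Critical value for a two-sided test at α = 0.05: z_{α/2} = 1.960.
Power = Φ(λ − 1.960) + Φ(−λ − 1.960) = Φ(1.174) + Φ(-5.094) = 0.8797 + 0.0000 = 0.8797.

Power ≈ 0.880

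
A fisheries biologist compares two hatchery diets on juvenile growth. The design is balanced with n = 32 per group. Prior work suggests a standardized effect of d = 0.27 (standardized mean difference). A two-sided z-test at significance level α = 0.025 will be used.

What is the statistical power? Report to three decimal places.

Power ≈ 0.123

Noncentrality parameter: δ = d·√(n/2) = 0.27 × √(32/2) = 1.0800
Two-sided α = 0.025 → critical value z_{0.0125} = 2.241.
Power = Φ(δ − 2.241) + Φ(−δ − 2.241) = Φ(-1.161) + Φ(-3.321) = 0.1227 + 0.0004 = 0.1232.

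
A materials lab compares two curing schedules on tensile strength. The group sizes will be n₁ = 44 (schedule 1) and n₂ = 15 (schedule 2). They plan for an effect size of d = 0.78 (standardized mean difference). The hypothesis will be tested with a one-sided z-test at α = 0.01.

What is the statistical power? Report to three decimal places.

Power ≈ 0.611

Noncentrality parameter: δ = d / √(1/n₁ + 1/n₂) = 0.78 / √(1/44 + 1/15) = 2.6088
Critical value for a one-sided test at α = 0.01: z_α = 2.326.
Power = P(Z > 2.326 − δ) = Φ(0.282) = 0.6112.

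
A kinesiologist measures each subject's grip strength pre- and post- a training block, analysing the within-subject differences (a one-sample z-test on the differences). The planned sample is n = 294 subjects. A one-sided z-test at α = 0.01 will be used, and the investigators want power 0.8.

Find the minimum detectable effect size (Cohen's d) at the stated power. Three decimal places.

d ≈ 0.185

Need Φ(δ − 2.326) = 0.8, so δ = 2.326 + 0.842 = 3.168.
δ = d·√n ⇒ d = δ/√n = 3.168/√294 = 0.1848.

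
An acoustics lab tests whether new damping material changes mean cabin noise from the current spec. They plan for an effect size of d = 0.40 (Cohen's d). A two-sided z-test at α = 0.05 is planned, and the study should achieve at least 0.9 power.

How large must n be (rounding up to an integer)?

n = 66

Set Φ(δ − 1.960) = 0.9; then δ − 1.960 = Φ⁻¹(0.9) = 1.282, giving δ = 3.242.
(Ignoring the negligible lower-tail rejection probability gives the usual closed-form inversion.)
δ = d·√n ⇒ n = (δ/d)² = (3.242 / 0.40)² = 65.67.
Round up to the next whole unit.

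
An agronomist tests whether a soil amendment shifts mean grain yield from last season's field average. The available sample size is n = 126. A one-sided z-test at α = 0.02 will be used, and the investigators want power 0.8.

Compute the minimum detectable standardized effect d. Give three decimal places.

d ≈ 0.258

Need Φ(δ − 2.054) = 0.8, so δ = 2.054 + 0.842 = 2.895.
δ = d·√n ⇒ d = δ/√n = 2.895/√126 = 0.2579.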